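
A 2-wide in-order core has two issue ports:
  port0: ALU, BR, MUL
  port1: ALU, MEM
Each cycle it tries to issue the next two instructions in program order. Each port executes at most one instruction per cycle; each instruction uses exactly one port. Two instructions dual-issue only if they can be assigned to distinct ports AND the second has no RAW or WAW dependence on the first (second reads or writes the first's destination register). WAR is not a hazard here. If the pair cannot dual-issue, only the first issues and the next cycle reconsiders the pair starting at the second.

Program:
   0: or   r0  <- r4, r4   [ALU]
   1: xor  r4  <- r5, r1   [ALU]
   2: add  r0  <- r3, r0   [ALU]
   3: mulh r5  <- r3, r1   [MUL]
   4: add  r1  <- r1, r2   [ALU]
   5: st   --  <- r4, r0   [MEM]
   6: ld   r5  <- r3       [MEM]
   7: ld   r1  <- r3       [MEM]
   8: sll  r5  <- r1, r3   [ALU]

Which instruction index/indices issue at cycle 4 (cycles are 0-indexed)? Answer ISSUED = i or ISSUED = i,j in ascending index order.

#0 head=0: or.ALU/xor.ALU i0,i1 pair
#1 head=2: add.ALU/mulh.MUL i2,i3 pair
#2 head=4: add.ALU/st.MEM i4,i5 pair
#3 head=6: ld.MEM i6 no-port MEM/MEM
#4 head=7: ld.MEM i7 RAW r1
#5 head=8: sll.ALU i8 tail

ISSUED = 7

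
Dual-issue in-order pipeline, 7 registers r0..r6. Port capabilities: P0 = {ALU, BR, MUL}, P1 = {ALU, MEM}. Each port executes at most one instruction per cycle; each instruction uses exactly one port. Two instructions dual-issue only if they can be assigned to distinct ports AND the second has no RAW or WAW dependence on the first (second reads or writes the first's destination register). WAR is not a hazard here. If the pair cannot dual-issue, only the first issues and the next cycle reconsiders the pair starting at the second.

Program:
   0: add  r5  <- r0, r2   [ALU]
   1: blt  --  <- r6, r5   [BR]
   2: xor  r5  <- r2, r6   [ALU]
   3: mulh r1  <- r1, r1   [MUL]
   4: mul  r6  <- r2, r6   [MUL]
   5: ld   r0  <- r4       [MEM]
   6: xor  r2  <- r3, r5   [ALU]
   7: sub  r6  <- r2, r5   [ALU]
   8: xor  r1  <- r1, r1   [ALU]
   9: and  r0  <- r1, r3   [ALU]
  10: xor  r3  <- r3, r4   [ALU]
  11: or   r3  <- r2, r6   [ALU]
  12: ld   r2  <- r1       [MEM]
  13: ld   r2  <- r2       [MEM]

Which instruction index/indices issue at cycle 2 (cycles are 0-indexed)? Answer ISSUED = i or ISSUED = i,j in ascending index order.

ISSUED = 3

t=0 i0:add ; RAW r5
t=1 i1,i2:blt xor ; 2-wide
t=2 i3:mulh ; no-port MUL/MUL
t=3 i4,i5:mul ld ; 2-wide
t=4 i6:xor ; RAW r2
t=5 i7,i8:sub xor ; 2-wide
t=6 i9,i10:and xor ; 2-wide
t=7 i11,i12:or ld ; 2-wide
t=8 i13:ld ; tail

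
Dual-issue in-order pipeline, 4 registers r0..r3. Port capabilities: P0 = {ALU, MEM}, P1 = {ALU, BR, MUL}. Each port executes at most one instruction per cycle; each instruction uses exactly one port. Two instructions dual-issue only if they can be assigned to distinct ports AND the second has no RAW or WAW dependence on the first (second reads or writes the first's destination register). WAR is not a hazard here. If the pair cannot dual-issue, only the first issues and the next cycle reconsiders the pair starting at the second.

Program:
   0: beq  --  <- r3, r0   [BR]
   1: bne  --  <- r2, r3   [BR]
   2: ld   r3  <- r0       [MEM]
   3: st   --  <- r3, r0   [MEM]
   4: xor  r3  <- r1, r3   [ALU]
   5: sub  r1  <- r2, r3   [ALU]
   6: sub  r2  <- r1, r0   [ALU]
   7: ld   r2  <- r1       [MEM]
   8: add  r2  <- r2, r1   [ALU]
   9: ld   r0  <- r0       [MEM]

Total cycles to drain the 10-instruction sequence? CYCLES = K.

t=0 i0:beq ; no-port BR/BR
t=1 i1+i2:bne;ld ; pair
t=2 i3+i4:st;xor ; pair
t=3 i5:sub ; RAW r1
t=4 i6:sub ; WAW r2
t=5 i7:ld ; RAW+WAW r2
t=6 i8+i9:add;ld ; pair

CYCLES = 7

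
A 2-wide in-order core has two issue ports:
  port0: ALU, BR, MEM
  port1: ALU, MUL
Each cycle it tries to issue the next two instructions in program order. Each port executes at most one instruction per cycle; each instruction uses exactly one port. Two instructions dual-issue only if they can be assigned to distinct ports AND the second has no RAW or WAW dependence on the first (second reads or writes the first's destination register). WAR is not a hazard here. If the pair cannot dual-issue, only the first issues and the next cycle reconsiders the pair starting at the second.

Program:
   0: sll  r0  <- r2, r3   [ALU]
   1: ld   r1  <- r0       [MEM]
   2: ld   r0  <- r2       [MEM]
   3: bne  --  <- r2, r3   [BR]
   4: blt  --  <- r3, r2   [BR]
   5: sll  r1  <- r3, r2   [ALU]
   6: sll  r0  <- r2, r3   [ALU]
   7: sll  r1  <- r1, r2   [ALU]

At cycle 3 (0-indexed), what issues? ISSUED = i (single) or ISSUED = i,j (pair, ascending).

ISSUED = 3

#0 head=0: sll.ALU i0 RAW r0
#1 head=1: ld.MEM i1 no-port MEM/MEM
#2 head=2: ld.MEM i2 no-port MEM/BR
#3 head=3: bne.BR i3 no-port BR/BR
#4 head=4: blt.BR/sll.ALU i4/i5 pair
#5 head=6: sll.ALU/sll.ALU i6/i7 pair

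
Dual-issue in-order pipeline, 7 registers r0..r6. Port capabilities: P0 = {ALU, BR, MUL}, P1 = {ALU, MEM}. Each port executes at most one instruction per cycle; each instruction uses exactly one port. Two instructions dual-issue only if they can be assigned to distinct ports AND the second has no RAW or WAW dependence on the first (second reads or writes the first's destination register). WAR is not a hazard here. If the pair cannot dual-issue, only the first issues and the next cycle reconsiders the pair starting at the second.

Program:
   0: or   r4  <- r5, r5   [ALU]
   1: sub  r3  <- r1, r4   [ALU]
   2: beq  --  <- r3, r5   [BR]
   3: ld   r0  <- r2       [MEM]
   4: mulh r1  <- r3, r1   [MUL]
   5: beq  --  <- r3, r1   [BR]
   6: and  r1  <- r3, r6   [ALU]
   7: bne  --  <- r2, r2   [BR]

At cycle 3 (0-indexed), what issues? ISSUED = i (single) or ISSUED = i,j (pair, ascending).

t=0 i0:or.ALU ; RAW r4
t=1 i1:sub.ALU ; RAW r3
t=2 i2,i3:beq.BR+ld.MEM ; pair
t=3 i4:mulh.MUL ; no-port MUL/BR
t=4 i5,i6:beq.BR+and.ALU ; pair
t=5 i7:bne.BR ; tail

ISSUED = 4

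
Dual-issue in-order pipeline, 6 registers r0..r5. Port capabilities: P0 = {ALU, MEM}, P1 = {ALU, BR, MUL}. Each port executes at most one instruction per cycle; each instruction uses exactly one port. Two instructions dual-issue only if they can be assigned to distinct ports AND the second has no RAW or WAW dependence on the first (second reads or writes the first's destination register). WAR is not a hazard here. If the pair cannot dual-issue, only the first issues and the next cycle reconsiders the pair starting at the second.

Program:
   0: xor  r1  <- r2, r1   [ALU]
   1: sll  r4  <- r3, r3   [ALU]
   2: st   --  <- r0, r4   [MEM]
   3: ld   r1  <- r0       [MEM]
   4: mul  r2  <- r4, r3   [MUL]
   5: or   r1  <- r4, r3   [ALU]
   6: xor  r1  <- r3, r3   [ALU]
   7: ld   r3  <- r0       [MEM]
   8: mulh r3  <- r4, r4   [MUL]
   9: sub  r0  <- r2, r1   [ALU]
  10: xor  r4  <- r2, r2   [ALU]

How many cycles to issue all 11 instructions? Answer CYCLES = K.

c0: i0,i1 xor sll  2-wide
c1: i2 st  no-port MEM/MEM
c2: i3,i4 ld mul  2-wide
c3: i5 or  WAW r1
c4: i6,i7 xor ld  2-wide
c5: i8,i9 mulh sub  2-wide
c6: i10 xor  tail

CYCLES = 7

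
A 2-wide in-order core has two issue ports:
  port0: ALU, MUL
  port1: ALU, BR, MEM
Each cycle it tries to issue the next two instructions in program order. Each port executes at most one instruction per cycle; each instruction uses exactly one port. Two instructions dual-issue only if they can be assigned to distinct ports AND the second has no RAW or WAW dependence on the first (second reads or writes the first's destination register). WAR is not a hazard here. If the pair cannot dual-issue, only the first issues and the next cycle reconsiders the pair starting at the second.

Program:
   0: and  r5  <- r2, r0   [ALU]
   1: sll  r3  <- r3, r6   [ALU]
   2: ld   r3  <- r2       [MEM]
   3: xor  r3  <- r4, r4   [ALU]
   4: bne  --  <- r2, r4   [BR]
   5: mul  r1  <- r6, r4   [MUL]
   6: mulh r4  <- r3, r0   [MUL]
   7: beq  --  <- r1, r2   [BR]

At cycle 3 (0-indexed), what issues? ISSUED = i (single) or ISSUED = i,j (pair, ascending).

0. and.ALU+sll.ALU @i0+i1  | dual
1. ld.MEM @i2  | WAW r3
2. xor.ALU+bne.BR @i3+i4  | dual
3. mul.MUL @i5  | no-port MUL/MUL
4. mulh.MUL+beq.BR @i6+i7  | dual

ISSUED = 5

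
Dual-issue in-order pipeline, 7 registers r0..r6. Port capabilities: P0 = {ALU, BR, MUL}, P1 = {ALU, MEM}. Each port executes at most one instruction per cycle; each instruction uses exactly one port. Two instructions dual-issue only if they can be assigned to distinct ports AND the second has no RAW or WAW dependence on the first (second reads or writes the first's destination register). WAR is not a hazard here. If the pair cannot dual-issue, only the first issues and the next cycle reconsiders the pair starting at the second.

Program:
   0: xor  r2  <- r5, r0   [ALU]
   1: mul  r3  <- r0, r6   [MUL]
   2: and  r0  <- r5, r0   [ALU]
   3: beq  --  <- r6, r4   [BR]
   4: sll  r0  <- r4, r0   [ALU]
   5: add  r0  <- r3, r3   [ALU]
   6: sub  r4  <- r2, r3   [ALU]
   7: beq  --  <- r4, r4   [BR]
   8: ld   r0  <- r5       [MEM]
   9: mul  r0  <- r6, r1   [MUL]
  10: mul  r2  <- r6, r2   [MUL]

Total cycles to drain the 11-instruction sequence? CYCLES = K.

t=0 i0&i1:xor mul ; 2-wide
t=1 i2&i3:and beq ; 2-wide
t=2 i4:sll ; WAW r0
t=3 i5&i6:add sub ; 2-wide
t=4 i7&i8:beq ld ; 2-wide
t=5 i9:mul ; no-port MUL/MUL
t=6 i10:mul ; tail

CYCLES = 7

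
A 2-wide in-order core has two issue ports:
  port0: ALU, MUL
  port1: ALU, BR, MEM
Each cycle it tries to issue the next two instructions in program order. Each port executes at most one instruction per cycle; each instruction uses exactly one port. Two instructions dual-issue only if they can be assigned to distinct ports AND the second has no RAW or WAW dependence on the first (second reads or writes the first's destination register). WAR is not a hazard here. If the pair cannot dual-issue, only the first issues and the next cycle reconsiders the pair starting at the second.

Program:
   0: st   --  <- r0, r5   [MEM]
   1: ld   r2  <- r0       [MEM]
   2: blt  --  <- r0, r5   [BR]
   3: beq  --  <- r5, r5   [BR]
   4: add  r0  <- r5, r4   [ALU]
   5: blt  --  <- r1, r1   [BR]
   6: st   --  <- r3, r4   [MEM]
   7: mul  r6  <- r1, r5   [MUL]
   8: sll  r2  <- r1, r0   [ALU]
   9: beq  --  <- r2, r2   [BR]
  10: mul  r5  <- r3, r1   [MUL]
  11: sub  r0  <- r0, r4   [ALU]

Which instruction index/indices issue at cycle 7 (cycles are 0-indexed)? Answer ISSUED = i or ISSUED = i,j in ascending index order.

c0: i0 st  no-port MEM/MEM
c1: i1 ld  no-port MEM/BR
c2: i2 blt  no-port BR/BR
c3: i3,i4 beq add  dual
c4: i5 blt  no-port BR/MEM
c5: i6,i7 st mul  dual
c6: i8 sll  RAW r2
c7: i9,i10 beq mul  dual
c8: i11 sub  tail

ISSUED = 9,10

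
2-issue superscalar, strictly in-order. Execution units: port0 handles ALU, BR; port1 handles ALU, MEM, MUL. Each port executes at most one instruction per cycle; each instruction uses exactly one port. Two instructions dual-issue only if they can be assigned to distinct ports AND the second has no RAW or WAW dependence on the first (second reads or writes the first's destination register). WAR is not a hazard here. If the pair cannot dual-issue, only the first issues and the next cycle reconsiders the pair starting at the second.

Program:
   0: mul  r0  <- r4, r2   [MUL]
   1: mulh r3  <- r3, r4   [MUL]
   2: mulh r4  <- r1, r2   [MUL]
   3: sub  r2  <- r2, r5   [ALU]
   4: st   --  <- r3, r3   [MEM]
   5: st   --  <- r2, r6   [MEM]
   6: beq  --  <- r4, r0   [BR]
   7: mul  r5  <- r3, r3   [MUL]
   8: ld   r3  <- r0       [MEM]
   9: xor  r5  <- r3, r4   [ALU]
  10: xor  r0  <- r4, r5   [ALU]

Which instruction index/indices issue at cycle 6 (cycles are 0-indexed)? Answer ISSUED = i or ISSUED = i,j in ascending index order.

ISSUED = 8

  cy0 -> i0 (mul) no-port MUL/MUL
  cy1 -> i1 (mulh) no-port MUL/MUL
  cy2 -> i2+i3 (mulh/sub) pair
  cy3 -> i4 (st) no-port MEM/MEM
  cy4 -> i5+i6 (st/beq) pair
  cy5 -> i7 (mul) no-port MUL/MEM
  cy6 -> i8 (ld) RAW r3
  cy7 -> i9 (xor) RAW r5
  cy8 -> i10 (xor) tail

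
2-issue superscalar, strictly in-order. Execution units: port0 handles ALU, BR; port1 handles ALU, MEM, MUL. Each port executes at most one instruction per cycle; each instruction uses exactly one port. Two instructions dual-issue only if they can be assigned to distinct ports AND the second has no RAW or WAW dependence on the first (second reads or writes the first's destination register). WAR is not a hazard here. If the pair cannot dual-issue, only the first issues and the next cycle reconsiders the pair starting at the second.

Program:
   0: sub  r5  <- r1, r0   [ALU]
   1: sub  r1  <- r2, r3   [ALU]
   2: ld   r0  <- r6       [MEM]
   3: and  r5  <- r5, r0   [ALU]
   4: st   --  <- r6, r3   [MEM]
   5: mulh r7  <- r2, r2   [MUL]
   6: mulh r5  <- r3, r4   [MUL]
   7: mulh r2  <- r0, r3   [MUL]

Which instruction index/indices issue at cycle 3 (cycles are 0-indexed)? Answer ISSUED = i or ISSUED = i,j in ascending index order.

ISSUED = 5

0. sub sub @i0/i1  | 2-wide
1. ld @i2  | RAW r0
2. and st @i3/i4  | 2-wide
3. mulh @i5  | no-port MUL/MUL
4. mulh @i6  | no-port MUL/MUL
5. mulh @i7  | tail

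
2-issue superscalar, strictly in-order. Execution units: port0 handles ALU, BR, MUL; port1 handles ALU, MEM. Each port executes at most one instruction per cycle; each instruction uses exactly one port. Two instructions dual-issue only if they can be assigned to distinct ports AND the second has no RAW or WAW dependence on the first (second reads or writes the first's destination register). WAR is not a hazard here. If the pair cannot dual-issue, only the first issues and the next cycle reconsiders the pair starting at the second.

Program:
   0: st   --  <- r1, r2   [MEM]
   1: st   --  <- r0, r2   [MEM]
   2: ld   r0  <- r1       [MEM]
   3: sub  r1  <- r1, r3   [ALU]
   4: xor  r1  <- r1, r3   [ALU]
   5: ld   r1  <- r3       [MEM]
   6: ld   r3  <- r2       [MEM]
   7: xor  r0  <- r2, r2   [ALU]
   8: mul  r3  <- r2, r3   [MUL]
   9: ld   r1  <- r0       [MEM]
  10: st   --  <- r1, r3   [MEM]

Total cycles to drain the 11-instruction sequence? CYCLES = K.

CYCLES = 8

[0] i0  st  -- no-port MEM/MEM
[1] i1  st  -- no-port MEM/MEM
[2] i2,i3  ld+sub  -- pair
[3] i4  xor  -- WAW r1
[4] i5  ld  -- no-port MEM/MEM
[5] i6,i7  ld+xor  -- pair
[6] i8,i9  mul+ld  -- pair
[7] i10  st  -- tail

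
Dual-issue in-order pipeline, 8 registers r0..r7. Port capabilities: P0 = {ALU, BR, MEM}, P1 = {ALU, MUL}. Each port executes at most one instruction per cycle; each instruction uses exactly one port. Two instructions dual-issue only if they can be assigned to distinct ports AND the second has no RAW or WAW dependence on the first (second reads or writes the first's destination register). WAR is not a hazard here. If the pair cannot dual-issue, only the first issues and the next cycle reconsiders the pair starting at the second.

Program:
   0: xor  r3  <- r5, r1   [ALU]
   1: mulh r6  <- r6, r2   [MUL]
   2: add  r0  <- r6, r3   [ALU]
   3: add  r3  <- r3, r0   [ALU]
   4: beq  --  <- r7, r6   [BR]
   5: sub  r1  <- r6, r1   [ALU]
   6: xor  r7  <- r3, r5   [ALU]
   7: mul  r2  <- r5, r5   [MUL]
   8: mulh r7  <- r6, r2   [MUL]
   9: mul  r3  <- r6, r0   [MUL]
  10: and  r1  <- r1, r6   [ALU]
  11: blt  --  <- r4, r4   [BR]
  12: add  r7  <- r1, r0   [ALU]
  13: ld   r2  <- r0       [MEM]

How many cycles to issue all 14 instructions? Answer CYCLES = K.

#0 head=0: xor.ALU/mulh.MUL i0&i1 pair
#1 head=2: add.ALU i2 RAW r0
#2 head=3: add.ALU/beq.BR i3&i4 pair
#3 head=5: sub.ALU/xor.ALU i5&i6 pair
#4 head=7: mul.MUL i7 no-port MUL/MUL
#5 head=8: mulh.MUL i8 no-port MUL/MUL
#6 head=9: mul.MUL/and.ALU i9&i10 pair
#7 head=11: blt.BR/add.ALU i11&i12 pair
#8 head=13: ld.MEM i13 tail

CYCLES = 9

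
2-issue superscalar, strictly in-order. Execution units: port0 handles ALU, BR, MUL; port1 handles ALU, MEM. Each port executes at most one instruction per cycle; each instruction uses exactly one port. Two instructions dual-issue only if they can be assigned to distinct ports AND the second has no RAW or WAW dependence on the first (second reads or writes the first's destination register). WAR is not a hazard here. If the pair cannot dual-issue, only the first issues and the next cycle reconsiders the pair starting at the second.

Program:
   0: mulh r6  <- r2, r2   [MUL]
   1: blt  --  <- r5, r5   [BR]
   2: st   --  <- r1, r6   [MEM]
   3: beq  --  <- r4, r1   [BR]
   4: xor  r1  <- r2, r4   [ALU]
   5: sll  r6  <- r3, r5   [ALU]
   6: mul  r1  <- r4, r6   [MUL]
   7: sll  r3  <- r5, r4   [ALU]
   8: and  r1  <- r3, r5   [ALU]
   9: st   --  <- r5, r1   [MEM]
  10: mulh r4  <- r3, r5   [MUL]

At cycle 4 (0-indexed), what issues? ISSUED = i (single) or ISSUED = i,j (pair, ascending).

#0 head=0: mulh.MUL i0 no-port MUL/BR
#1 head=1: blt.BR st.MEM i1+i2 2-wide
#2 head=3: beq.BR xor.ALU i3+i4 2-wide
#3 head=5: sll.ALU i5 RAW r6
#4 head=6: mul.MUL sll.ALU i6+i7 2-wide
#5 head=8: and.ALU i8 RAW r1
#6 head=9: st.MEM mulh.MUL i9+i10 2-wide

ISSUED = 6,7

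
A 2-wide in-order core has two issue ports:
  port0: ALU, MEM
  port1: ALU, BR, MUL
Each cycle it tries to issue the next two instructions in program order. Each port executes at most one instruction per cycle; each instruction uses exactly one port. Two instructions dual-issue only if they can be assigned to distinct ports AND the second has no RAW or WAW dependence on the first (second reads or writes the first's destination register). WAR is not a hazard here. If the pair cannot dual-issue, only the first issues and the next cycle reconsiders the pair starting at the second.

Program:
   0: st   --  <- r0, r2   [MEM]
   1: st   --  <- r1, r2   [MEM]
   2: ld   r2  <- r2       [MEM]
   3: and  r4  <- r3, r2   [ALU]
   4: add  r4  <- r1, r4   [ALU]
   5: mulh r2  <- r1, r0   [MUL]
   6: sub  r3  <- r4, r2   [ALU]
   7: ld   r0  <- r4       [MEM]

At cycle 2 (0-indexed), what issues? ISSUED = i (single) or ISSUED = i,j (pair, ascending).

ISSUED = 2

  cy0 -> i0 (st) no-port MEM/MEM
  cy1 -> i1 (st) no-port MEM/MEM
  cy2 -> i2 (ld) RAW r2
  cy3 -> i3 (and) RAW+WAW r4
  cy4 -> i4/i5 (add mulh) 2-wide
  cy5 -> i6/i7 (sub ld) 2-wide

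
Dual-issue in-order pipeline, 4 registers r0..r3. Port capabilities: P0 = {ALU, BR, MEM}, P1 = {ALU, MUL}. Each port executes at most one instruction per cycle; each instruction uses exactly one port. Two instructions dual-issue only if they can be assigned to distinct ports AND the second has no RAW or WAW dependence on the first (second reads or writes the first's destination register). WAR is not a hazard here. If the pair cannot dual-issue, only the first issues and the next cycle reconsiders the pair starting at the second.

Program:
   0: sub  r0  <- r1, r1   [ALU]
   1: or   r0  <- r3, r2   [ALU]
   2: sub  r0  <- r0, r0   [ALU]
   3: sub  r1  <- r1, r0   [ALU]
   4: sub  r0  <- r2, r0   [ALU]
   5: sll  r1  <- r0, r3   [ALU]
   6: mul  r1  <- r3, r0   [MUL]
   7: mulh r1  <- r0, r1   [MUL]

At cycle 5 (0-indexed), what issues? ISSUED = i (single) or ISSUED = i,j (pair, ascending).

[0] i0  sub.ALU  -- WAW r0
[1] i1  or.ALU  -- RAW+WAW r0
[2] i2  sub.ALU  -- RAW r0
[3] i3/i4  sub.ALU sub.ALU  -- pair
[4] i5  sll.ALU  -- WAW r1
[5] i6  mul.MUL  -- no-port MUL/MUL
[6] i7  mulh.MUL  -- tail

ISSUED = 6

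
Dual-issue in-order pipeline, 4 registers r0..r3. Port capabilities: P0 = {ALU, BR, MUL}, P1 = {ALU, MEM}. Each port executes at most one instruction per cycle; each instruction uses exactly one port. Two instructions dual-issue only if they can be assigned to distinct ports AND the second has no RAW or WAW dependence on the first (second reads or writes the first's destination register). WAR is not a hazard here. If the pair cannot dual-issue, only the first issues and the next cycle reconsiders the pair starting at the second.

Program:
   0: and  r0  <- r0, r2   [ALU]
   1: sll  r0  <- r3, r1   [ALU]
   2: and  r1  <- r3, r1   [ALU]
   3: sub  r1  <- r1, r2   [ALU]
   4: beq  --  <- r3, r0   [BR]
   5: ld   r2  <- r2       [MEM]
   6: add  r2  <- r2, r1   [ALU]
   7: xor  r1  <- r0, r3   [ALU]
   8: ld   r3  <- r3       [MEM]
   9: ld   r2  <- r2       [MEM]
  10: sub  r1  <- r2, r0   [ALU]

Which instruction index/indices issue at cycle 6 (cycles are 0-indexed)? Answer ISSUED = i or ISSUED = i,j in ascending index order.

ISSUED = 9

t=0 i0:and.ALU ; WAW r0
t=1 i1,i2:sll.ALU;and.ALU ; pair
t=2 i3,i4:sub.ALU;beq.BR ; pair
t=3 i5:ld.MEM ; RAW+WAW r2
t=4 i6,i7:add.ALU;xor.ALU ; pair
t=5 i8:ld.MEM ; no-port MEM/MEM
t=6 i9:ld.MEM ; RAW r2
t=7 i10:sub.ALU ; tail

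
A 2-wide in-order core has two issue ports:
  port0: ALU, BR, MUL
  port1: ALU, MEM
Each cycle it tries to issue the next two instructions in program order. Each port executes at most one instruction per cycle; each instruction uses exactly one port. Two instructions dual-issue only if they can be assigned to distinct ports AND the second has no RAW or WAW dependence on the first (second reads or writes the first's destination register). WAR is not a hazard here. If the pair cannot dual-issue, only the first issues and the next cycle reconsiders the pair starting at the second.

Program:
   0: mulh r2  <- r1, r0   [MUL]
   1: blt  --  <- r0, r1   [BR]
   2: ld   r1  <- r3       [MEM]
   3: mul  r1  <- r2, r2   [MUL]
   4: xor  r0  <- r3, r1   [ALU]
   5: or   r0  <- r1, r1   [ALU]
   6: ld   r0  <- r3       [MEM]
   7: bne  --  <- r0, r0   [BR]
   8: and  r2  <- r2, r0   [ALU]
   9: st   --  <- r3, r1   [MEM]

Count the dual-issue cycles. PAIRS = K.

t=0 i0:mulh ; no-port MUL/BR
t=1 i1&i2:blt/ld ; dual
t=2 i3:mul ; RAW r1
t=3 i4:xor ; WAW r0
t=4 i5:or ; WAW r0
t=5 i6:ld ; RAW r0
t=6 i7&i8:bne/and ; dual
t=7 i9:st ; tail

PAIRS = 2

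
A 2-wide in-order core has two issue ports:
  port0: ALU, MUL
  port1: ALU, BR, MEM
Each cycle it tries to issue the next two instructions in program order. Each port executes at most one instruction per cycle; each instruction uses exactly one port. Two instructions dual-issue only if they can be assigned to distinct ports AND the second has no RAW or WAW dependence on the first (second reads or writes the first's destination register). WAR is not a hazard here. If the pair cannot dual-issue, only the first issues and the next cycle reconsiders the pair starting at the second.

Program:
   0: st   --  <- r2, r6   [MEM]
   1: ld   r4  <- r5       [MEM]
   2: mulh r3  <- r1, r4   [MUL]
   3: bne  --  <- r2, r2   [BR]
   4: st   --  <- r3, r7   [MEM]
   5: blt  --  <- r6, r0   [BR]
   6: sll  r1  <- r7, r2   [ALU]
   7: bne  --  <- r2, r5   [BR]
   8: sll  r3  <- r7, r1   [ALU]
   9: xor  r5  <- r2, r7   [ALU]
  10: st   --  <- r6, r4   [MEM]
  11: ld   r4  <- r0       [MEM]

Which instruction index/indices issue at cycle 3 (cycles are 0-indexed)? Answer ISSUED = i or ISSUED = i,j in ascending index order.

0. st.MEM @i0  | no-port MEM/MEM
1. ld.MEM @i1  | RAW r4
2. mulh.MUL bne.BR @i2/i3  | 2-wide
3. st.MEM @i4  | no-port MEM/BR
4. blt.BR sll.ALU @i5/i6  | 2-wide
5. bne.BR sll.ALU @i7/i8  | 2-wide
6. xor.ALU st.MEM @i9/i10  | 2-wide
7. ld.MEM @i11  | tail

ISSUED = 4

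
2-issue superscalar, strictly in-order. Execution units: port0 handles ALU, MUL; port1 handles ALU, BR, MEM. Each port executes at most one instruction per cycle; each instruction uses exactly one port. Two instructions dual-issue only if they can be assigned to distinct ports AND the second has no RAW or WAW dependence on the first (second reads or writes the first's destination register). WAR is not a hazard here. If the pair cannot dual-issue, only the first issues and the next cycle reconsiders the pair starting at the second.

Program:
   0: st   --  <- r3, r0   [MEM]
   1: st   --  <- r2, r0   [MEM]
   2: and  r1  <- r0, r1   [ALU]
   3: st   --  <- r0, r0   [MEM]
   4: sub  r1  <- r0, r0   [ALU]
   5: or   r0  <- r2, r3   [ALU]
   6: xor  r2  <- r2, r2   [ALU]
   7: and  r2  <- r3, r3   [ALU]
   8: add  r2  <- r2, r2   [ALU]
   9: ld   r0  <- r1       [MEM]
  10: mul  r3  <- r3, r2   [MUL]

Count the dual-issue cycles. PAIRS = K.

#0 head=0: st.MEM i0 no-port MEM/MEM
#1 head=1: st.MEM;and.ALU i1+i2 pair
#2 head=3: st.MEM;sub.ALU i3+i4 pair
#3 head=5: or.ALU;xor.ALU i5+i6 pair
#4 head=7: and.ALU i7 RAW+WAW r2
#5 head=8: add.ALU;ld.MEM i8+i9 pair
#6 head=10: mul.MUL i10 tail

PAIRS = 4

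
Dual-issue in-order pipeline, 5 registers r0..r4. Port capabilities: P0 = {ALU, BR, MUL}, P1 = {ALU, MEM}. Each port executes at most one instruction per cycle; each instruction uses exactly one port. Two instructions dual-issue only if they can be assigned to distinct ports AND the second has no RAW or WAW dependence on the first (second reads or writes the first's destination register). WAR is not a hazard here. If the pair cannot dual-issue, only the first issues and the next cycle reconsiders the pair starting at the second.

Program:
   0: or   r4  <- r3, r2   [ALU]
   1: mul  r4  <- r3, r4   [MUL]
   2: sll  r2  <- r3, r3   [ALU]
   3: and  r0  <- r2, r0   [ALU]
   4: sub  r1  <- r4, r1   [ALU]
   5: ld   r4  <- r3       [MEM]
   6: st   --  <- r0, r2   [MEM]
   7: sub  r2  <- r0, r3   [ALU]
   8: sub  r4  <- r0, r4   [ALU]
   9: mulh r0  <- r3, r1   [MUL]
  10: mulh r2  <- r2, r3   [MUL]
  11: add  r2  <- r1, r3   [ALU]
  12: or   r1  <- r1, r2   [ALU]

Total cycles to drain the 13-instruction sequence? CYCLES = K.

[0] i0  or  -- RAW+WAW r4
[1] i1/i2  mul;sll  -- dual
[2] i3/i4  and;sub  -- dual
[3] i5  ld  -- no-port MEM/MEM
[4] i6/i7  st;sub  -- dual
[5] i8/i9  sub;mulh  -- dual
[6] i10  mulh  -- WAW r2
[7] i11  add  -- RAW r2
[8] i12  or  -- tail

CYCLES = 9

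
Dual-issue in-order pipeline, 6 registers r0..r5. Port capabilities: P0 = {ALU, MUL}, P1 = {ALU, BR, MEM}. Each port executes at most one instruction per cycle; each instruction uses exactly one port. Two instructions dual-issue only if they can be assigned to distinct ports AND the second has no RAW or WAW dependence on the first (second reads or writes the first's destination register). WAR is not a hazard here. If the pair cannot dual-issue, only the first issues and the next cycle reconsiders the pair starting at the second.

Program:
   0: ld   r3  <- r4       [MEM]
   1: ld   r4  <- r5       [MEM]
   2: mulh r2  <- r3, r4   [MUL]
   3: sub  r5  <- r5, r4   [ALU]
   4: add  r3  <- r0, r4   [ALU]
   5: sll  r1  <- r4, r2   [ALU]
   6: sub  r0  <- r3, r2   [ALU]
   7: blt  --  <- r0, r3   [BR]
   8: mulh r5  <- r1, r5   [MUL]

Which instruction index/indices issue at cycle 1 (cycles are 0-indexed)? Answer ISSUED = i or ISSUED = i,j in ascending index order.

t=0 i0:ld ; no-port MEM/MEM
t=1 i1:ld ; RAW r4
t=2 i2+i3:mulh;sub ; pair
t=3 i4+i5:add;sll ; pair
t=4 i6:sub ; RAW r0
t=5 i7+i8:blt;mulh ; pair

ISSUED = 1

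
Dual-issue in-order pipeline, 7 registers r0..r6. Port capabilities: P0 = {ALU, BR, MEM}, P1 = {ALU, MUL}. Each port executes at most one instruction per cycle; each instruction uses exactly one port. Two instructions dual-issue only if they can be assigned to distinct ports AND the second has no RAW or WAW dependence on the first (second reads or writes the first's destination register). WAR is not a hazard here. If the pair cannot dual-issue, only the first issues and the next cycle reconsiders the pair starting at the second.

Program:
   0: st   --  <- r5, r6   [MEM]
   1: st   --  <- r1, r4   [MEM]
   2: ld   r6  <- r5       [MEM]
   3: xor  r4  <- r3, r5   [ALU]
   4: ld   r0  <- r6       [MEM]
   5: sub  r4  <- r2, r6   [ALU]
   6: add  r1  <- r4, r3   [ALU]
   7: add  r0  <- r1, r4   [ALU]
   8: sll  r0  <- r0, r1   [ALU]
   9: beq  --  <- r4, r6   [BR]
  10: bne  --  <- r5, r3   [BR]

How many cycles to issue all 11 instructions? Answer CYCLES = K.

0. st @i0  | no-port MEM/MEM
1. st @i1  | no-port MEM/MEM
2. ld;xor @i2/i3  | pair
3. ld;sub @i4/i5  | pair
4. add @i6  | RAW r1
5. add @i7  | RAW+WAW r0
6. sll;beq @i8/i9  | pair
7. bne @i10  | tail

CYCLES = 8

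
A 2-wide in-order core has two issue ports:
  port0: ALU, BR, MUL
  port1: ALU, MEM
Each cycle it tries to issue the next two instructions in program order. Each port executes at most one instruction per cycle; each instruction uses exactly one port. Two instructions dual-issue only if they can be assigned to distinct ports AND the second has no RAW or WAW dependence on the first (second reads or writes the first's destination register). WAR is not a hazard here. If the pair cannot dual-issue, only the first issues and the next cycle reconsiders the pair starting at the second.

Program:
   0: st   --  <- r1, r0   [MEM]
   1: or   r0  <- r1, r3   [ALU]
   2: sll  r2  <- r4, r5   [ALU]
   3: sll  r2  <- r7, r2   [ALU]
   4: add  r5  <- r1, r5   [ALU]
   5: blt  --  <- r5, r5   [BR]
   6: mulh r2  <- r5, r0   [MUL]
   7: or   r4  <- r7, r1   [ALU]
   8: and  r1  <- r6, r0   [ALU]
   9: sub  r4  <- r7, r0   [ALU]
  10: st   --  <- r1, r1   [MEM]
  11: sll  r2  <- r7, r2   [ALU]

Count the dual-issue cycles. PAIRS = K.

t=0 i0&i1:st or ; dual
t=1 i2:sll ; RAW+WAW r2
t=2 i3&i4:sll add ; dual
t=3 i5:blt ; no-port BR/MUL
t=4 i6&i7:mulh or ; dual
t=5 i8&i9:and sub ; dual
t=6 i10&i11:st sll ; dual

PAIRS = 5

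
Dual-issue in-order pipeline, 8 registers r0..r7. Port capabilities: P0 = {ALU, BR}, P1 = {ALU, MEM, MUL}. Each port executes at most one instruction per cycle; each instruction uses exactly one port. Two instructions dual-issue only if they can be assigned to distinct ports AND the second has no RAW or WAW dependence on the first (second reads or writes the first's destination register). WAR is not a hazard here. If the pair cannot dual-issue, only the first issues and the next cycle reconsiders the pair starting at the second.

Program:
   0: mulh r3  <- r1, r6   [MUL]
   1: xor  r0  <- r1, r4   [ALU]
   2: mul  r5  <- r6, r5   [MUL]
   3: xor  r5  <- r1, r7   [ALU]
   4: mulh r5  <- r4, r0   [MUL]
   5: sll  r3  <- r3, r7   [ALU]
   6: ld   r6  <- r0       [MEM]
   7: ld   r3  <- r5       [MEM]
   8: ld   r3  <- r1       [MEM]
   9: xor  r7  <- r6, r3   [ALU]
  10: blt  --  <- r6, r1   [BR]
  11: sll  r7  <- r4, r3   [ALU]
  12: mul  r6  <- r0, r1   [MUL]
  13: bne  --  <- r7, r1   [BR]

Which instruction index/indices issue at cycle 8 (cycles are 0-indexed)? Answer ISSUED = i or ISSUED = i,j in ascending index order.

ISSUED = 11,12

c0: i0/i1 mulh.MUL xor.ALU  pair
c1: i2 mul.MUL  WAW r5
c2: i3 xor.ALU  WAW r5
c3: i4/i5 mulh.MUL sll.ALU  pair
c4: i6 ld.MEM  no-port MEM/MEM
c5: i7 ld.MEM  no-port MEM/MEM
c6: i8 ld.MEM  RAW r3
c7: i9/i10 xor.ALU blt.BR  pair
c8: i11/i12 sll.ALU mul.MUL  pair
c9: i13 bne.BR  tail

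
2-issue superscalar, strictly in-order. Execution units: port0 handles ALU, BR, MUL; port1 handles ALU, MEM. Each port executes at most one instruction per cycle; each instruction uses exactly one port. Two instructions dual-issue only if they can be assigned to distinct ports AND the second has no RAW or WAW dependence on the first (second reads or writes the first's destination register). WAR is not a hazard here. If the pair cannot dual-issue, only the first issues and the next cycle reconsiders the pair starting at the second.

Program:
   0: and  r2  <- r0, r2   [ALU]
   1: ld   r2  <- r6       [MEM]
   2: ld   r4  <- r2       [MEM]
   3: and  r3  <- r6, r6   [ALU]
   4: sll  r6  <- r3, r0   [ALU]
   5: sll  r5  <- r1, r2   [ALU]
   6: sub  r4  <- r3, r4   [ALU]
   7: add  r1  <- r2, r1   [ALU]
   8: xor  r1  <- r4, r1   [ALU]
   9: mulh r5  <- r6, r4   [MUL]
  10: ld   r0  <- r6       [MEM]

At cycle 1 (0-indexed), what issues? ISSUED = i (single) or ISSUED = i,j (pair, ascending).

ISSUED = 1

[0] i0  and.ALU  -- WAW r2
[1] i1  ld.MEM  -- no-port MEM/MEM
[2] i2&i3  ld.MEM;and.ALU  -- pair
[3] i4&i5  sll.ALU;sll.ALU  -- pair
[4] i6&i7  sub.ALU;add.ALU  -- pair
[5] i8&i9  xor.ALU;mulh.MUL  -- pair
[6] i10  ld.MEM  -- tail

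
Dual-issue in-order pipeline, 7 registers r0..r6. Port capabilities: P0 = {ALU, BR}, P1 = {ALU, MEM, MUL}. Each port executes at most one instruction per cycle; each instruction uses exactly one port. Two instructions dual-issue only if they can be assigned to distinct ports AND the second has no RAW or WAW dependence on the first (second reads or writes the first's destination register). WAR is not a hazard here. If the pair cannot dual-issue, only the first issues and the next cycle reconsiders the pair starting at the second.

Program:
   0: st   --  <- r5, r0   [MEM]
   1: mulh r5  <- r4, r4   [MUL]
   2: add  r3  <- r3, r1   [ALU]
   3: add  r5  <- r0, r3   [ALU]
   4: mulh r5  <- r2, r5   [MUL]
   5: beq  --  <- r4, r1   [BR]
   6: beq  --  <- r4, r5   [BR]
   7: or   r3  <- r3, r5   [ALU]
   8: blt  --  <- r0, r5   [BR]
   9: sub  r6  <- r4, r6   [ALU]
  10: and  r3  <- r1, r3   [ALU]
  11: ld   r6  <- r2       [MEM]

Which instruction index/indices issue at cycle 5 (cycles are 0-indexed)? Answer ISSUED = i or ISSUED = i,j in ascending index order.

ISSUED = 8,9

t=0 i0:st.MEM ; no-port MEM/MUL
t=1 i1/i2:mulh.MUL+add.ALU ; pair
t=2 i3:add.ALU ; RAW+WAW r5
t=3 i4/i5:mulh.MUL+beq.BR ; pair
t=4 i6/i7:beq.BR+or.ALU ; pair
t=5 i8/i9:blt.BR+sub.ALU ; pair
t=6 i10/i11:and.ALU+ld.MEM ; pair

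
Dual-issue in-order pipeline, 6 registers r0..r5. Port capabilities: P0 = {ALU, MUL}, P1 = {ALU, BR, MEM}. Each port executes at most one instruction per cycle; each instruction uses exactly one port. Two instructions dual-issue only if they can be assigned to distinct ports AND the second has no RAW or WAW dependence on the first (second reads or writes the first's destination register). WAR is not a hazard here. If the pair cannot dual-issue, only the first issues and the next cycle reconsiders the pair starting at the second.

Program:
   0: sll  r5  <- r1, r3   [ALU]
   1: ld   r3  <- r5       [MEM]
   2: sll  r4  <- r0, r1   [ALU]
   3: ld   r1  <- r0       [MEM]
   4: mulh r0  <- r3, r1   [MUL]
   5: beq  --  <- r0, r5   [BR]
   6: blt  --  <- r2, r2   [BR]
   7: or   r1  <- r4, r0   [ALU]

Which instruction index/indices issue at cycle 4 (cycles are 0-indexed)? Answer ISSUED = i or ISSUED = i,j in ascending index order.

  cy0 -> i0 (sll) RAW r5
  cy1 -> i1/i2 (ld sll) 2-wide
  cy2 -> i3 (ld) RAW r1
  cy3 -> i4 (mulh) RAW r0
  cy4 -> i5 (beq) no-port BR/BR
  cy5 -> i6/i7 (blt or) 2-wide

ISSUED = 5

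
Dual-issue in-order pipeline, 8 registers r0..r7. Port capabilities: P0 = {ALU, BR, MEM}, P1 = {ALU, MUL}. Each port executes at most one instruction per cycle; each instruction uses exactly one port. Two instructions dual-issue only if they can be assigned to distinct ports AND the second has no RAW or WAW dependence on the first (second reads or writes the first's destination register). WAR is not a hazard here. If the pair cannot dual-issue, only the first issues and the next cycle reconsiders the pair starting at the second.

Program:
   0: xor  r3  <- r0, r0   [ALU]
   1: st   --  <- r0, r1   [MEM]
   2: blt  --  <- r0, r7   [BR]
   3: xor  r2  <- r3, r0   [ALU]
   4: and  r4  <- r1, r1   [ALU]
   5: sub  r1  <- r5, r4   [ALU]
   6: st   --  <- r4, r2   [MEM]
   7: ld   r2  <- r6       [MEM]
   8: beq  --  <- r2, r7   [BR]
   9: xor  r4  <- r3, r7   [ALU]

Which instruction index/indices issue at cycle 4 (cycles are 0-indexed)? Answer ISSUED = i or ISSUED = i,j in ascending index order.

[0] i0/i1  xor st  -- 2-wide
[1] i2/i3  blt xor  -- 2-wide
[2] i4  and  -- RAW r4
[3] i5/i6  sub st  -- 2-wide
[4] i7  ld  -- no-port MEM/BR
[5] i8/i9  beq xor  -- 2-wide

ISSUED = 7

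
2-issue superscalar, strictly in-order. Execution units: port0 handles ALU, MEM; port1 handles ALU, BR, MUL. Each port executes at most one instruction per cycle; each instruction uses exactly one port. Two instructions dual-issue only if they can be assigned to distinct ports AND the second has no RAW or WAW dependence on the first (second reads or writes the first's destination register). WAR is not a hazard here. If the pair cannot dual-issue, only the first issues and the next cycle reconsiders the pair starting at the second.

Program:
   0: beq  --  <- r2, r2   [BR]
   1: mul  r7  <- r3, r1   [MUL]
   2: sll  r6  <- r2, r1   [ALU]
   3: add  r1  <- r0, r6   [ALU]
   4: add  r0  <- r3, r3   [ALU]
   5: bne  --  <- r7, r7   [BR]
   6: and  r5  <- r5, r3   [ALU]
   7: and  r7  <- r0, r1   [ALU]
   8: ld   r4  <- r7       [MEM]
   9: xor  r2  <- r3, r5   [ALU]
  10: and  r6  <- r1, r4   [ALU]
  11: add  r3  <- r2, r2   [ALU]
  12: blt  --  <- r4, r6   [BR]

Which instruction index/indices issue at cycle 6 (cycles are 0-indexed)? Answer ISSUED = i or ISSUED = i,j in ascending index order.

  cy0 -> i0 (beq) no-port BR/MUL
  cy1 -> i1,i2 (mul sll) 2-wide
  cy2 -> i3,i4 (add add) 2-wide
  cy3 -> i5,i6 (bne and) 2-wide
  cy4 -> i7 (and) RAW r7
  cy5 -> i8,i9 (ld xor) 2-wide
  cy6 -> i10,i11 (and add) 2-wide
  cy7 -> i12 (blt) tail

ISSUED = 10,11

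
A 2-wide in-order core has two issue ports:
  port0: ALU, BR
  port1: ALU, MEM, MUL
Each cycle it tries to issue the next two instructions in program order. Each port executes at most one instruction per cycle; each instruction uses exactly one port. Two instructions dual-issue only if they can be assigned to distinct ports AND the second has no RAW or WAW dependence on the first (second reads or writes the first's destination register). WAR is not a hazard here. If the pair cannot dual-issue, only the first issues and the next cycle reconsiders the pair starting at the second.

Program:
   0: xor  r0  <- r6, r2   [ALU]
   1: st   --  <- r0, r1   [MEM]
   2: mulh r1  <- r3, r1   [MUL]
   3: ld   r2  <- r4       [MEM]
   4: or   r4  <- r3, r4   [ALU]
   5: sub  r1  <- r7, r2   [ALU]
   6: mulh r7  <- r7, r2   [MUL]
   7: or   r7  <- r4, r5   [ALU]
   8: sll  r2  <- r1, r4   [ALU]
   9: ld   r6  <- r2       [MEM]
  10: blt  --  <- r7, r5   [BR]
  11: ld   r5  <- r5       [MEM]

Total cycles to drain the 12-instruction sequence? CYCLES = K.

#0 head=0: xor i0 RAW r0
#1 head=1: st i1 no-port MEM/MUL
#2 head=2: mulh i2 no-port MUL/MEM
#3 head=3: ld;or i3/i4 2-wide
#4 head=5: sub;mulh i5/i6 2-wide
#5 head=7: or;sll i7/i8 2-wide
#6 head=9: ld;blt i9/i10 2-wide
#7 head=11: ld i11 tail

CYCLES = 8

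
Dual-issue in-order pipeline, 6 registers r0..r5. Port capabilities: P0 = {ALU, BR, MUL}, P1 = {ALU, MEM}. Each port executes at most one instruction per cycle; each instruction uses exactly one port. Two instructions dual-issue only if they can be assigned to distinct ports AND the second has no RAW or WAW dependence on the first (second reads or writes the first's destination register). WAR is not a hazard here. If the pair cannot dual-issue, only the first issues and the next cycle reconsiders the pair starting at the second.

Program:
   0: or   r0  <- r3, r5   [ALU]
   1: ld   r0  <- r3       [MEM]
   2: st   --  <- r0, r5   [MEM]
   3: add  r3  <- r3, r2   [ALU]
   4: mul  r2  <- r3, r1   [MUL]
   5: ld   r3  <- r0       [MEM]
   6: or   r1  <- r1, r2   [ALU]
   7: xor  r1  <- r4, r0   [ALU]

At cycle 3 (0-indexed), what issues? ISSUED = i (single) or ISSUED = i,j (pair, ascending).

ISSUED = 4,5

t=0 i0:or.ALU ; WAW r0
t=1 i1:ld.MEM ; no-port MEM/MEM
t=2 i2+i3:st.MEM/add.ALU ; pair
t=3 i4+i5:mul.MUL/ld.MEM ; pair
t=4 i6:or.ALU ; WAW r1
t=5 i7:xor.ALU ; tail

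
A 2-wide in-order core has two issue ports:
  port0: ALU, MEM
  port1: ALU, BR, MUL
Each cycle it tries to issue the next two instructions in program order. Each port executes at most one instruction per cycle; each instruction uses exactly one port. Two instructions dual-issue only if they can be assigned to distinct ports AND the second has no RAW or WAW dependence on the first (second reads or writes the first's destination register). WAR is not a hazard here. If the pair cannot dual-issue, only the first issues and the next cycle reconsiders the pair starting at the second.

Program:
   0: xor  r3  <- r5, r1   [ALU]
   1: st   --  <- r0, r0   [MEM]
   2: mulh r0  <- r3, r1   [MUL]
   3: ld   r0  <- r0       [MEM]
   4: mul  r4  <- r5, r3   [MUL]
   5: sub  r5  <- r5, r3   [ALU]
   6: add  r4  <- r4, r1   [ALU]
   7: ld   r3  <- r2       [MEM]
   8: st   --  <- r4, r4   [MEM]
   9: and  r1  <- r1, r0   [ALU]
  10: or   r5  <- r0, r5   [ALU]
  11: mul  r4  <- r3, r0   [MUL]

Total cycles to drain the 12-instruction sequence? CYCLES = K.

CYCLES = 7

  cy0 -> i0/i1 (xor.ALU st.MEM) 2-wide
  cy1 -> i2 (mulh.MUL) RAW+WAW r0
  cy2 -> i3/i4 (ld.MEM mul.MUL) 2-wide
  cy3 -> i5/i6 (sub.ALU add.ALU) 2-wide
  cy4 -> i7 (ld.MEM) no-port MEM/MEM
  cy5 -> i8/i9 (st.MEM and.ALU) 2-wide
  cy6 -> i10/i11 (or.ALU mul.MUL) 2-wide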